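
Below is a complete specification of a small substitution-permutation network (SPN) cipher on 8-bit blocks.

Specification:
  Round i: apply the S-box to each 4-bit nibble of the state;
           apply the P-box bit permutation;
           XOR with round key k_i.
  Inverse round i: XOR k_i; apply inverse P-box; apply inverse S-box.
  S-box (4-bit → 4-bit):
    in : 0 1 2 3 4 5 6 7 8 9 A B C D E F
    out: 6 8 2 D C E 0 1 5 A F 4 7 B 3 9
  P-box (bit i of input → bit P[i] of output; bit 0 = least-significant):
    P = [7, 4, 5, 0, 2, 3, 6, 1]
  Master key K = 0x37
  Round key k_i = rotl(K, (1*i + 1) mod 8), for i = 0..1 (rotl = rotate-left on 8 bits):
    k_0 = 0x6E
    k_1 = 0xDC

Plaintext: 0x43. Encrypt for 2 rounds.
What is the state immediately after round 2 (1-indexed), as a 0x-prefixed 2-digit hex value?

0x09

s_0 = plaintext = 0x43
s_1 = Round(s_0, k_0) = 0x8D
s_2 = Round(s_1, k_1) = 0x09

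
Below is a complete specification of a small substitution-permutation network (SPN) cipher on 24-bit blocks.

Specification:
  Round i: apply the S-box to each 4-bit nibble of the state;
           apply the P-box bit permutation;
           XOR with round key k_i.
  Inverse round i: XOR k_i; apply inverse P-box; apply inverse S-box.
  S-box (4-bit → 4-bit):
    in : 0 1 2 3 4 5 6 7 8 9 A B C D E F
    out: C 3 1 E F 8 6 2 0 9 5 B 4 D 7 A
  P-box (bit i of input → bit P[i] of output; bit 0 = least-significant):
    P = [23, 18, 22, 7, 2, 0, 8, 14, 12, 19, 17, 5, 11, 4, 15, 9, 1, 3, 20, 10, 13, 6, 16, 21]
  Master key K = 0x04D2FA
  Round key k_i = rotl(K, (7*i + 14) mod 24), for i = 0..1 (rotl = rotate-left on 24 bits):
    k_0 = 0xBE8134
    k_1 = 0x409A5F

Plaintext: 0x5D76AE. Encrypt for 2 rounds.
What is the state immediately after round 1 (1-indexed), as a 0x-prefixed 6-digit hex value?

0x408422

s_0 = plaintext = 0x5D76AE
s_1 = Round(s_0, k_0) = 0x408422
s_2 = Round(s_1, k_1) = 0xFBAE3B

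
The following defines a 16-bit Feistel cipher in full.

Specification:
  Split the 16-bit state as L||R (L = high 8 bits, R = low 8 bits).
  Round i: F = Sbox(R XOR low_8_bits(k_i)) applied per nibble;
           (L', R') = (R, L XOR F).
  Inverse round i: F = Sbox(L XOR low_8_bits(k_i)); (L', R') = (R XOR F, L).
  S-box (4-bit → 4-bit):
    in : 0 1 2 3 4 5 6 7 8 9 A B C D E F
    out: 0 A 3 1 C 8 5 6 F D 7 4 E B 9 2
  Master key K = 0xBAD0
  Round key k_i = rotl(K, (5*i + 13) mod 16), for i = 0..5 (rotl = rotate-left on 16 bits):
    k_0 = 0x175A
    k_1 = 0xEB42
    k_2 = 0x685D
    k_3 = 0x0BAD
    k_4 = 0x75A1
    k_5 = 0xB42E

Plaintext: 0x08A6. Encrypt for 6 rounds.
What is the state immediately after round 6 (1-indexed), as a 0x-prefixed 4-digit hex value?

s_0 = plaintext = 0x08A6
s_1 = Round(s_0, k_0) = 0xA626
s_2 = Round(s_1, k_1) = 0x26FA
s_3 = Round(s_2, k_2) = 0xFA50
s_4 = Round(s_3, k_3) = 0x50D1
s_5 = Round(s_4, k_4) = 0xD130
s_6 = Round(s_5, k_5) = 0x3078

0x3078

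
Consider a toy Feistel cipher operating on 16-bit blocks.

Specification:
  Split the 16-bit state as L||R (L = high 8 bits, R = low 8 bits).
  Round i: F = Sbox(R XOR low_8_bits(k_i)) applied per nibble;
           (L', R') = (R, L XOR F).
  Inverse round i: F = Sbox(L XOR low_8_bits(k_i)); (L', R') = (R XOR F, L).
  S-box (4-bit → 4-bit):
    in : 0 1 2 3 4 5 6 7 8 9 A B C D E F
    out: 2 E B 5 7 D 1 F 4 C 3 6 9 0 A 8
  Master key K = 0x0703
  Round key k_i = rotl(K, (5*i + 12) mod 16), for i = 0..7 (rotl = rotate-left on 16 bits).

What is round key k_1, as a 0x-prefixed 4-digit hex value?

K = 0x0703
k_0 = rotl(K, (5*0+12) mod 16) = rotl(K, 12) = 0x3070
k_1 = rotl(K, (5*1+12) mod 16) = rotl(K, 1) = 0x0E06

0x0E06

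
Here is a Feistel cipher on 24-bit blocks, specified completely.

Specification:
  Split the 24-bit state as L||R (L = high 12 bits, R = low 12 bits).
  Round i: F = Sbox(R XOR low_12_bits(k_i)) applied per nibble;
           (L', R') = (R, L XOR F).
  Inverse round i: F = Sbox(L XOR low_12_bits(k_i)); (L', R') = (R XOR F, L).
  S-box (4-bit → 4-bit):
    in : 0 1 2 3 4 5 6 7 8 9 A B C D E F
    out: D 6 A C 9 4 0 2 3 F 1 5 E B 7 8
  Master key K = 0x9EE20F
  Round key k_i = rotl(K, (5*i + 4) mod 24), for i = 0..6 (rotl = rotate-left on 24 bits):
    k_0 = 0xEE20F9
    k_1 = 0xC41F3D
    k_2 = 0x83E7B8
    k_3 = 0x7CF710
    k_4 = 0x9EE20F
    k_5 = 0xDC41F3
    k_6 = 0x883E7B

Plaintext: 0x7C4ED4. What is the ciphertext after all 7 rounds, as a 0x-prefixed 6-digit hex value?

s_0 = plaintext = 0x7C4ED4
s_1 = Round(s_0, k_0) = 0xED406F
s_2 = Round(s_1, k_1) = 0x06F69E
s_3 = Round(s_2, k_2) = 0x69E6CF
s_4 = Round(s_3, k_3) = 0x6CF026
s_5 = Round(s_4, k_4) = 0x026C60
s_6 = Round(s_5, k_5) = 0xC60BDA
s_7 = Round(s_6, k_6) = 0xBDA876

0xBDA876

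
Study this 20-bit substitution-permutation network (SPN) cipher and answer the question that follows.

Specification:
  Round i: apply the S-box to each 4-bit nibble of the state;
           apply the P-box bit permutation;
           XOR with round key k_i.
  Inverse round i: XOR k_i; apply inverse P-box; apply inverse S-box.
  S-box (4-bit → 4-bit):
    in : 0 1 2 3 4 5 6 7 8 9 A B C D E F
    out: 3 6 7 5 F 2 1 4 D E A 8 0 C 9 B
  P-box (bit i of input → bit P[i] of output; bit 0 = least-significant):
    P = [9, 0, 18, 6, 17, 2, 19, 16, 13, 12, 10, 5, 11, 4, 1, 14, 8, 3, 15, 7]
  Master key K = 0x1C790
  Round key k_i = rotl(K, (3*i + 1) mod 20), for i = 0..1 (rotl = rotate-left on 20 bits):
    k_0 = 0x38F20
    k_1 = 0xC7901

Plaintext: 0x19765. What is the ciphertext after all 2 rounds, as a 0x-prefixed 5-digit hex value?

0x6B17B

s_0 = plaintext = 0x19765
s_1 = Round(s_0, k_0) = 0x14B3B
s_2 = Round(s_1, k_1) = 0x6B17B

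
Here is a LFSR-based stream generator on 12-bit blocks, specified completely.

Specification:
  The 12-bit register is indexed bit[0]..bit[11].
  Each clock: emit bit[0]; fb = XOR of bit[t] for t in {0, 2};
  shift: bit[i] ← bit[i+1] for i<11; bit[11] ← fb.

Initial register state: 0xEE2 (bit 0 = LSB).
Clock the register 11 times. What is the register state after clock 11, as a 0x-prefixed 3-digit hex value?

reg_0 = 0xEE2
clock 1: out=0, reg = 0x771
clock 2: out=1, reg = 0xBB8
clock 3: out=0, reg = 0x5DC
clock 4: out=0, reg = 0xAEE
clock 5: out=0, reg = 0xD77
clock 6: out=1, reg = 0x6BB
clock 7: out=1, reg = 0xB5D
clock 8: out=1, reg = 0x5AE
clock 9: out=0, reg = 0xAD7
clock 10: out=1, reg = 0x56B
clock 11: out=1, reg = 0xAB5

0xAB5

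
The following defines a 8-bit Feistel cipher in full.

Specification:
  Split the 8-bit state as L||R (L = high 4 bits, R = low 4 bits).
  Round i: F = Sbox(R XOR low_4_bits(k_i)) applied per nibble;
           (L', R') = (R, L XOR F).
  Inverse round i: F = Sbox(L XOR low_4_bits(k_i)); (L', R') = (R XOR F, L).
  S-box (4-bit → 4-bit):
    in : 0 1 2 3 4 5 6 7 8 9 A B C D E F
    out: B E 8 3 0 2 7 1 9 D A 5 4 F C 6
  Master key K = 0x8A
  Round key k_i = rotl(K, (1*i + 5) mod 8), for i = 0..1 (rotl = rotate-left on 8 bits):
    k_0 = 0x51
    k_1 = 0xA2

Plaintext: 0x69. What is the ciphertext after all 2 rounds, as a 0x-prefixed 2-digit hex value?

0xF6

s_0 = plaintext = 0x69
s_1 = Round(s_0, k_0) = 0x9F
s_2 = Round(s_1, k_1) = 0xF6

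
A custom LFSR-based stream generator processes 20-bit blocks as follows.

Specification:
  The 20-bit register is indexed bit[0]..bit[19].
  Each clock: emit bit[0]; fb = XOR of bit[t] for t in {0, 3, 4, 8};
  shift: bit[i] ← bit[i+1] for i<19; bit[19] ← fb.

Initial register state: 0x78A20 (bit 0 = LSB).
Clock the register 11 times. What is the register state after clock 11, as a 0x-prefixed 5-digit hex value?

reg_0 = 0x78A20
clock 1: out=0, reg = 0x3C510
clock 2: out=0, reg = 0x1E288
clock 3: out=0, reg = 0x8F144
clock 4: out=0, reg = 0xC78A2
clock 5: out=0, reg = 0x63C51
clock 6: out=1, reg = 0x31E28
clock 7: out=0, reg = 0x98F14
clock 8: out=0, reg = 0x4C78A
clock 9: out=0, reg = 0x263C5
clock 10: out=1, reg = 0x131E2
clock 11: out=0, reg = 0x898F1

0x898F1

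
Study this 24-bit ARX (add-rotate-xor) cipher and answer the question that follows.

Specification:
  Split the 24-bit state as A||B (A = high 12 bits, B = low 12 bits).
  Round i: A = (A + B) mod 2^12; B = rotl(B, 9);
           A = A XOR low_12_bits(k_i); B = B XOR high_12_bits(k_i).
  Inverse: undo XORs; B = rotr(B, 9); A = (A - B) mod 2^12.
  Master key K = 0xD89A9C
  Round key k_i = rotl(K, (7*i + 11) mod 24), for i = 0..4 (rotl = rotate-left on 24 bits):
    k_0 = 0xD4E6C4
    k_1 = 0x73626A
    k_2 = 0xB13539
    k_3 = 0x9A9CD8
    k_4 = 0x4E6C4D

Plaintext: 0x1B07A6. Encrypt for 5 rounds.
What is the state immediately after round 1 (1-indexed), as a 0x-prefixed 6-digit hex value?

0xF921BA

s_0 = plaintext = 0x1B07A6
s_1 = Round(s_0, k_0) = 0xF921BA
s_2 = Round(s_1, k_1) = 0x326301
s_3 = Round(s_2, k_2) = 0x31E973
s_4 = Round(s_3, k_3) = 0x049E87
s_5 = Round(s_4, k_4) = 0x29DB36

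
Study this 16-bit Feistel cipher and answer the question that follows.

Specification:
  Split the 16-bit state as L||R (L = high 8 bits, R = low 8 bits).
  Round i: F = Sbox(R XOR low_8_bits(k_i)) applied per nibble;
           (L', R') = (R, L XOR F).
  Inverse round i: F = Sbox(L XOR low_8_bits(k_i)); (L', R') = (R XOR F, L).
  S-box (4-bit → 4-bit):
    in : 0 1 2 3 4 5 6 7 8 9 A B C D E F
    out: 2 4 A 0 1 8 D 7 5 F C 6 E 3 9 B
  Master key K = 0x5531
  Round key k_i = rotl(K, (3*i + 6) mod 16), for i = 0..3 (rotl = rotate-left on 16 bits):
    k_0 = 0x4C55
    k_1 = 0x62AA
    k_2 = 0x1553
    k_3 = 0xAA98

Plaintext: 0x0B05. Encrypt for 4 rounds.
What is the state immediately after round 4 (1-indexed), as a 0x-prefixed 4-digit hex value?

s_0 = plaintext = 0x0B05
s_1 = Round(s_0, k_0) = 0x0589
s_2 = Round(s_1, k_1) = 0x89A5
s_3 = Round(s_2, k_2) = 0xA534
s_4 = Round(s_3, k_3) = 0x346B

0x346B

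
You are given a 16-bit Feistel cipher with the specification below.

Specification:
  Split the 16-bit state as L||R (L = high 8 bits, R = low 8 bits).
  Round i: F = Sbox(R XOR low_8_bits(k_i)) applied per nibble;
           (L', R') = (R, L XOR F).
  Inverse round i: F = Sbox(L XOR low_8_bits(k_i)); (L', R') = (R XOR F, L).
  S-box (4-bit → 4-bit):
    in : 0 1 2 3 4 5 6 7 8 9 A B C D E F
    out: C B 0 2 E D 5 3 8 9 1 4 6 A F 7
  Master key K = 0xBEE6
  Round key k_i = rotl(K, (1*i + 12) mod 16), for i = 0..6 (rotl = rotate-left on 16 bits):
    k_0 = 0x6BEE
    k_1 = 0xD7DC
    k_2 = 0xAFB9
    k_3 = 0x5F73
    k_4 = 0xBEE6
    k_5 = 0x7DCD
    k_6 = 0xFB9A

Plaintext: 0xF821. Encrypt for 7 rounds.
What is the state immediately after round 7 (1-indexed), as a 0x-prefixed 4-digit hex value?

s_0 = plaintext = 0xF821
s_1 = Round(s_0, k_0) = 0x219F
s_2 = Round(s_1, k_1) = 0x9FC3
s_3 = Round(s_2, k_2) = 0xC3AE
s_4 = Round(s_3, k_3) = 0xAE69
s_5 = Round(s_4, k_4) = 0x6929
s_6 = Round(s_5, k_5) = 0x2997
s_7 = Round(s_6, k_6) = 0x97E3

0x97E3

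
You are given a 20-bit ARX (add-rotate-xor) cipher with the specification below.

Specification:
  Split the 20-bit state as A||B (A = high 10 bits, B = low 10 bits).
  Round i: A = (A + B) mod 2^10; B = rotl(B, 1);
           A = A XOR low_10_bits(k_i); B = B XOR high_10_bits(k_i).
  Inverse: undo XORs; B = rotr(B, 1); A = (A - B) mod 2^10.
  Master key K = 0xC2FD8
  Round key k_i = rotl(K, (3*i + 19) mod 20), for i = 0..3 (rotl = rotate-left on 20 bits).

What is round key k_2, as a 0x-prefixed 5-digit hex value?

0x5FB18

K = 0xC2FD8
k_0 = rotl(K, (3*0+19) mod 20) = rotl(K, 19) = 0x617EC
k_1 = rotl(K, (3*1+19) mod 20) = rotl(K, 2) = 0x0BF63
k_2 = rotl(K, (3*2+19) mod 20) = rotl(K, 5) = 0x5FB18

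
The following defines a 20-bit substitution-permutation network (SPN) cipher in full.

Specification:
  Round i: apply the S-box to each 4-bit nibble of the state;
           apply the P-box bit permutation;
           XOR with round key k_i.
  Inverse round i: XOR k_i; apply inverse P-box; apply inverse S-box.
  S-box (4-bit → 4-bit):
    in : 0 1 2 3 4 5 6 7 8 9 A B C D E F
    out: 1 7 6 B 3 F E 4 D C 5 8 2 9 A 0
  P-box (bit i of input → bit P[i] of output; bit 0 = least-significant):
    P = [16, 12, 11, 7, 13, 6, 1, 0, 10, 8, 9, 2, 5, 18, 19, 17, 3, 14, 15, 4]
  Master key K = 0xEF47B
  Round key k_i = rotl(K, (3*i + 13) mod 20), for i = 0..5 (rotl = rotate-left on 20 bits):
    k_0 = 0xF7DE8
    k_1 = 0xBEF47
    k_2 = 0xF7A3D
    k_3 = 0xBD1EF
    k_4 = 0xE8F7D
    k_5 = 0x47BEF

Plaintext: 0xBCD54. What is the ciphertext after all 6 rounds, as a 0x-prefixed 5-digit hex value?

s_0 = plaintext = 0xBCD54
s_1 = Round(s_0, k_0) = 0xA49BF
s_2 = Round(s_1, k_1) = 0xF6D6A
s_3 = Round(s_2, k_2) = 0x0767A
s_4 = Round(s_3, k_3) = 0x2DAE1
s_5 = Round(s_4, k_4) = 0xD511C
s_6 = Round(s_5, k_5) = 0xA4C95

0xA4C95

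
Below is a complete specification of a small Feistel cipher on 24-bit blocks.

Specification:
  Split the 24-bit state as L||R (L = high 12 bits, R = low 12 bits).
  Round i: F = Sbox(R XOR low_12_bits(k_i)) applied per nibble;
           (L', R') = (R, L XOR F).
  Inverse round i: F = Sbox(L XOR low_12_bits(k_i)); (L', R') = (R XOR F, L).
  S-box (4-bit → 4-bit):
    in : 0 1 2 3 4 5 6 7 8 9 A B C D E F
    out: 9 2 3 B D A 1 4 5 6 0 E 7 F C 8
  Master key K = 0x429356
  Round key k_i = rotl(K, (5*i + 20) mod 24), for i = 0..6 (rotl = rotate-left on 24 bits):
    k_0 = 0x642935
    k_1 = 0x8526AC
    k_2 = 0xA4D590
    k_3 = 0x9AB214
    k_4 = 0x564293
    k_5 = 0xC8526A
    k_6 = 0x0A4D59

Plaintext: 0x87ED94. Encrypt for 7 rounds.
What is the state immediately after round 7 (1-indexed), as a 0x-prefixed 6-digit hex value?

s_0 = plaintext = 0x87ED94
s_1 = Round(s_0, k_0) = 0xD9457C
s_2 = Round(s_1, k_1) = 0x57C66D
s_3 = Round(s_2, k_2) = 0x66DEF3
s_4 = Round(s_3, k_3) = 0xEF31A9
s_5 = Round(s_4, k_4) = 0x1A9543
s_6 = Round(s_5, k_5) = 0x54359F
s_7 = Round(s_6, k_6) = 0x59F032

0x59F032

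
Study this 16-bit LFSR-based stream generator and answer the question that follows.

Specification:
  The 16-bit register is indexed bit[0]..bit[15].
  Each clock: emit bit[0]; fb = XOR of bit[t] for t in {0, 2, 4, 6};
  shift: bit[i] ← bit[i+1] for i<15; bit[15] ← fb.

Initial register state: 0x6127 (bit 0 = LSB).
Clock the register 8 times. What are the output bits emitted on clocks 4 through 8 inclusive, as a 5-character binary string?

00100

reg_0 = 0x6127
clock 1: out=1, reg = 0x3093
clock 2: out=1, reg = 0x1849
clock 3: out=1, reg = 0x0C24
clock 4: out=0, reg = 0x8612
clock 5: out=0, reg = 0xC309
clock 6: out=1, reg = 0xE184
clock 7: out=0, reg = 0xF0C2
clock 8: out=0, reg = 0xF861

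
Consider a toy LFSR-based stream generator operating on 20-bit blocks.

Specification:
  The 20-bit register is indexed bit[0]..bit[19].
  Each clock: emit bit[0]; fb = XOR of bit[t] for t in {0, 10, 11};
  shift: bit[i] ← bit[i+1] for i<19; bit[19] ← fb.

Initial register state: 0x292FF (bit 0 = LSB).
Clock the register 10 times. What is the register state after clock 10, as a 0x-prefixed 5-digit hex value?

0x024A4

reg_0 = 0x292FF
clock 1: out=1, reg = 0x9497F
clock 2: out=1, reg = 0x4A4BF
clock 3: out=1, reg = 0x2525F
clock 4: out=1, reg = 0x9292F
clock 5: out=1, reg = 0x49497
clock 6: out=1, reg = 0x24A4B
clock 7: out=1, reg = 0x12525
clock 8: out=1, reg = 0x09292
clock 9: out=0, reg = 0x04949
clock 10: out=1, reg = 0x024A4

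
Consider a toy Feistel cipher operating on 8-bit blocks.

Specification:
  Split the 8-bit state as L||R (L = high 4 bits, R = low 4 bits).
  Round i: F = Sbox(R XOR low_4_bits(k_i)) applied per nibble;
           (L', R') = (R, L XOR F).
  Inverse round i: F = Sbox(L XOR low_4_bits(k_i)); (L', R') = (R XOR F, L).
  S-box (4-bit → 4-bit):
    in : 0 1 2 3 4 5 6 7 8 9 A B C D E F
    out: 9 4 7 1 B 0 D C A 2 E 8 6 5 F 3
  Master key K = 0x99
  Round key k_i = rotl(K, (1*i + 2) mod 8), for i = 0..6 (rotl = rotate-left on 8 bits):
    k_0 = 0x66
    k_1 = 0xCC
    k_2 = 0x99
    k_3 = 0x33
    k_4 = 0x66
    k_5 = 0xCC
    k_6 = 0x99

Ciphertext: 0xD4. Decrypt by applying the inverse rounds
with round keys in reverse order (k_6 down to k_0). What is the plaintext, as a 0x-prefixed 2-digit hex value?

0x75

s_0 = ciphertext = 0xD4
s_1 = InvRound(s_0, k_6) = 0xFD
s_2 = InvRound(s_1, k_5) = 0xCF
s_3 = InvRound(s_2, k_4) = 0x1C
s_4 = InvRound(s_3, k_3) = 0xB1
s_5 = InvRound(s_4, k_2) = 0x6B
s_6 = InvRound(s_5, k_1) = 0x56
s_7 = InvRound(s_6, k_0) = 0x75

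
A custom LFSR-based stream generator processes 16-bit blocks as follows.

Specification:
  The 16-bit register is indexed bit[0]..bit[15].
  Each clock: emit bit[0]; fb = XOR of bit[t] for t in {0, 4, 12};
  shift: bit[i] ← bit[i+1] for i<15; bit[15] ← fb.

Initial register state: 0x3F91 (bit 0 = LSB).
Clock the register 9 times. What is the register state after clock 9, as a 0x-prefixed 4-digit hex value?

reg_0 = 0x3F91
clock 1: out=1, reg = 0x9FC8
clock 2: out=0, reg = 0xCFE4
clock 3: out=0, reg = 0x67F2
clock 4: out=0, reg = 0xB3F9
clock 5: out=1, reg = 0xD9FC
clock 6: out=0, reg = 0x6CFE
clock 7: out=0, reg = 0xB67F
clock 8: out=1, reg = 0xDB3F
clock 9: out=1, reg = 0xED9F

0xED9F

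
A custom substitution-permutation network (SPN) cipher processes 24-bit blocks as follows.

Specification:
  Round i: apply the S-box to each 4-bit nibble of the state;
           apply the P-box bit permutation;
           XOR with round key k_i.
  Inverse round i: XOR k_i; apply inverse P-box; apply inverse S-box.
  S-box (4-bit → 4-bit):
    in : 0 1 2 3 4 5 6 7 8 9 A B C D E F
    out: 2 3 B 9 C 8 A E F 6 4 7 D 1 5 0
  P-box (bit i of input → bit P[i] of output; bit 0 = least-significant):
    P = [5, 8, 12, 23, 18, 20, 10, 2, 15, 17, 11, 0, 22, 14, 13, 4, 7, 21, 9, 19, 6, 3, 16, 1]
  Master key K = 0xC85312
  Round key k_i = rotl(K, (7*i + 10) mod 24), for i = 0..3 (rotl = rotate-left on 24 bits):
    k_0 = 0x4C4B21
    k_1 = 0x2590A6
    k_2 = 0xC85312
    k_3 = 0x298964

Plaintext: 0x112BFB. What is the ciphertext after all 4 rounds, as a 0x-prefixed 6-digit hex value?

0x0D6D05

s_0 = plaintext = 0x112BFB
s_1 = Round(s_0, k_0) = 0x2E92D9
s_2 = Round(s_1, k_1) = 0x23636D
s_3 = Round(s_2, k_2) = 0xD093ED
s_4 = Round(s_3, k_3) = 0x0D6D05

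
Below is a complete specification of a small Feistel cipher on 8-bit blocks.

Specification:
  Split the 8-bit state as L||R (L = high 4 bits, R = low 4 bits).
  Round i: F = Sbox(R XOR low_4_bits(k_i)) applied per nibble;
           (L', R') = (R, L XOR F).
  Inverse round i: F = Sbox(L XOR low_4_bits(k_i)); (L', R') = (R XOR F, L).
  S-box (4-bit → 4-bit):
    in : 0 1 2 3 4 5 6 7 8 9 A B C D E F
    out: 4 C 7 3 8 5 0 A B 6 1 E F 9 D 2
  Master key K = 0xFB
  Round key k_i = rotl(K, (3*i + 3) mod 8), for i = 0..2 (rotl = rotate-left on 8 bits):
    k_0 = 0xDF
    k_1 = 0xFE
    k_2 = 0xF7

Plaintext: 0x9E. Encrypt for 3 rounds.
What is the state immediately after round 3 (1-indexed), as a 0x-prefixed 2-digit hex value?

s_0 = plaintext = 0x9E
s_1 = Round(s_0, k_0) = 0xE5
s_2 = Round(s_1, k_1) = 0x50
s_3 = Round(s_2, k_2) = 0x0F

0x0F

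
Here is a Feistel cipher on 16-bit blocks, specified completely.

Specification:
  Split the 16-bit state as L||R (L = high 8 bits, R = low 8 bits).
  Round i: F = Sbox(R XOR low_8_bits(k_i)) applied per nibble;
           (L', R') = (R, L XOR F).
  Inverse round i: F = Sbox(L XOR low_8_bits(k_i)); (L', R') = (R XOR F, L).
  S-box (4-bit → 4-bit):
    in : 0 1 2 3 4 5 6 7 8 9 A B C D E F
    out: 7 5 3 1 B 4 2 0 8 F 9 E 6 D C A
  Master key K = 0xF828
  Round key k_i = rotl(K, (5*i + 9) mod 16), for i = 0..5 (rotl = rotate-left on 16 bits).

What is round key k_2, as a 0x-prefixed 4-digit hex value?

0xC147

K = 0xF828
k_0 = rotl(K, (5*0+9) mod 16) = rotl(K, 9) = 0x51F0
k_1 = rotl(K, (5*1+9) mod 16) = rotl(K, 14) = 0x3E0A
k_2 = rotl(K, (5*2+9) mod 16) = rotl(K, 3) = 0xC147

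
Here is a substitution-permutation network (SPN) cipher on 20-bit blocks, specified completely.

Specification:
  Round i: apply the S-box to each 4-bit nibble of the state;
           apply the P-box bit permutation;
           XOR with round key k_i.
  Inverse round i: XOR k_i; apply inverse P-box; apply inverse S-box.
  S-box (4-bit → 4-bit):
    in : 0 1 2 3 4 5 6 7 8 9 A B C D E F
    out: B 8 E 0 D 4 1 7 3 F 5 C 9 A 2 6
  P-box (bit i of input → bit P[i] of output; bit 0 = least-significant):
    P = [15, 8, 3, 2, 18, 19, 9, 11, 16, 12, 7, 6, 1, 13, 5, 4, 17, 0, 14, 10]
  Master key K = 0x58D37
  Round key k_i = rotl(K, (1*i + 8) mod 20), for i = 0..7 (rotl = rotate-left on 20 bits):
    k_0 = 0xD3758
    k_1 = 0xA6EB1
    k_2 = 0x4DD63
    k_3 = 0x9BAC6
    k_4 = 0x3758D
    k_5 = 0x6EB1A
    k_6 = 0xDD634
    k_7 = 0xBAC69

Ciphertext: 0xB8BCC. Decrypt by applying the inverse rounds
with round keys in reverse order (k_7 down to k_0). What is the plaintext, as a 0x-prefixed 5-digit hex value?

s_0 = ciphertext = 0xB8BCC
s_1 = InvRound(s_0, k_7) = 0xDF55D
s_2 = InvRound(s_1, k_6) = 0xEF15F
s_3 = InvRound(s_2, k_5) = 0xE3D21
s_4 = InvRound(s_3, k_4) = 0x55A0B
s_5 = InvRound(s_4, k_3) = 0xFEB84
s_6 = InvRound(s_5, k_2) = 0x079F1
s_7 = InvRound(s_6, k_1) = 0xC3DFE
s_8 = InvRound(s_7, k_0) = 0x3AAB1

0x3AAB1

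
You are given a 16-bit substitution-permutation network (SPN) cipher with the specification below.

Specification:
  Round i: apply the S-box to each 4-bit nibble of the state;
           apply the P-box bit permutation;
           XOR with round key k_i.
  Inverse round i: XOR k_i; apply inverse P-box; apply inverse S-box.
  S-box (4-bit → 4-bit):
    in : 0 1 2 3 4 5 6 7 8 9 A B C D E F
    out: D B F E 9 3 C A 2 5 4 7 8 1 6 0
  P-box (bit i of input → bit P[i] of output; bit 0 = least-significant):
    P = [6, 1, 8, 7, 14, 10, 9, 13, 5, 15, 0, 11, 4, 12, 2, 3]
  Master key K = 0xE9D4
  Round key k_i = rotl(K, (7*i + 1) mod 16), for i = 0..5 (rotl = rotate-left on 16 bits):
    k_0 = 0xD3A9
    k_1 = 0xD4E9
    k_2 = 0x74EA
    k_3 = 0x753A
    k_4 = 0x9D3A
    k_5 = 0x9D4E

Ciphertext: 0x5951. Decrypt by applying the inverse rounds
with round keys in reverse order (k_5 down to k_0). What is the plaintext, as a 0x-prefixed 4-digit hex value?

0x6111

s_0 = ciphertext = 0x5951
s_1 = InvRound(s_0, k_5) = 0x0E58
s_2 = InvRound(s_1, k_4) = 0x85AB
s_3 = InvRound(s_2, k_3) = 0x5E4C
s_4 = InvRound(s_3, k_2) = 0xA467
s_5 = InvRound(s_4, k_1) = 0x3F47
s_6 = InvRound(s_5, k_0) = 0x6111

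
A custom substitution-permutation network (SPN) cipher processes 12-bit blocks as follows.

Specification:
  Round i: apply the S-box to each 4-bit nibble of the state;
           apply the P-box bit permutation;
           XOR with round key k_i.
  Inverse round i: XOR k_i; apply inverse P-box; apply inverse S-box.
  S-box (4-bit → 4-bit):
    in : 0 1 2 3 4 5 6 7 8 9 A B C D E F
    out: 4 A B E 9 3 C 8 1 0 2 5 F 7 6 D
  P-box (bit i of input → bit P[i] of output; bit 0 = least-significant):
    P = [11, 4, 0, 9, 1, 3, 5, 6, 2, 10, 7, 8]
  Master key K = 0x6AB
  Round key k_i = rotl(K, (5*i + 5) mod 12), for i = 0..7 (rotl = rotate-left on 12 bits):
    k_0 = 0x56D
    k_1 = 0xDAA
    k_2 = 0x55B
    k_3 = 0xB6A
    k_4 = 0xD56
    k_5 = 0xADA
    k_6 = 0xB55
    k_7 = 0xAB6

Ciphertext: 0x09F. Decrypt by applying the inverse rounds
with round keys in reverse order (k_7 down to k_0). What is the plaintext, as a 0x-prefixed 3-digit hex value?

0xA7B

s_0 = ciphertext = 0x09F
s_1 = InvRound(s_0, k_7) = 0x9EF
s_2 = InvRound(s_1, k_6) = 0x0D1
s_3 = InvRound(s_2, k_5) = 0x95F
s_4 = InvRound(s_3, k_4) = 0xAA0
s_5 = InvRound(s_4, k_3) = 0x629
s_6 = InvRound(s_5, k_2) = 0x7F1
s_7 = InvRound(s_6, k_1) = 0x92C
s_8 = InvRound(s_7, k_0) = 0xA7B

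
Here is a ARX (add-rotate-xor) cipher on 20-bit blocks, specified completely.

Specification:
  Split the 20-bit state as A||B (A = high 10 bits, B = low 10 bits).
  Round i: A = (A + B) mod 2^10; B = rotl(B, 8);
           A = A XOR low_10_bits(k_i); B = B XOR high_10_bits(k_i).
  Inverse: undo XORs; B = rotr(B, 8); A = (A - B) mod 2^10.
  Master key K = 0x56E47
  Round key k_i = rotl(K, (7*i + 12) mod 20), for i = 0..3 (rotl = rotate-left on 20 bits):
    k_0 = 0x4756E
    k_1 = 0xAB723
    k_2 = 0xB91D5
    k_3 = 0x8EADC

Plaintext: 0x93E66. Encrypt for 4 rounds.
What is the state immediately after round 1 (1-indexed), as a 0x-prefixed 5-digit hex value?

0x76F84

s_0 = plaintext = 0x93E66
s_1 = Round(s_0, k_0) = 0x76F84
s_2 = Round(s_1, k_1) = 0x9F24C
s_3 = Round(s_2, k_2) = 0x47677
s_4 = Round(s_3, k_3) = 0x521A7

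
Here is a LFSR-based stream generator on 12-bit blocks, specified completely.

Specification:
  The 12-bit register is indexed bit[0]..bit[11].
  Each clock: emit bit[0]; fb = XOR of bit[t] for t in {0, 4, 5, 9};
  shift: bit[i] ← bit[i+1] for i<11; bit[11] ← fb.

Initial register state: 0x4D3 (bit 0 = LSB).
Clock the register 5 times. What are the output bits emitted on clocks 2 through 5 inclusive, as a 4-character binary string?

reg_0 = 0x4D3
clock 1: out=1, reg = 0x269
clock 2: out=1, reg = 0x934
clock 3: out=0, reg = 0x49A
clock 4: out=0, reg = 0xA4D
clock 5: out=1, reg = 0x526

1001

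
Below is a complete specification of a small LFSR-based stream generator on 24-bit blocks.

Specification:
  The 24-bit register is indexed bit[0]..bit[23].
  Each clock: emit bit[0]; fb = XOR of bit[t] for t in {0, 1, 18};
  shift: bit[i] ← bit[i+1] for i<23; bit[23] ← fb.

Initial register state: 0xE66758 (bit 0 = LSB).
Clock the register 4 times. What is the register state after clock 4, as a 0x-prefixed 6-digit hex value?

0xDE6675

reg_0 = 0xE66758
clock 1: out=0, reg = 0xF333AC
clock 2: out=0, reg = 0x7999D6
clock 3: out=0, reg = 0xBCCCEB
clock 4: out=1, reg = 0xDE6675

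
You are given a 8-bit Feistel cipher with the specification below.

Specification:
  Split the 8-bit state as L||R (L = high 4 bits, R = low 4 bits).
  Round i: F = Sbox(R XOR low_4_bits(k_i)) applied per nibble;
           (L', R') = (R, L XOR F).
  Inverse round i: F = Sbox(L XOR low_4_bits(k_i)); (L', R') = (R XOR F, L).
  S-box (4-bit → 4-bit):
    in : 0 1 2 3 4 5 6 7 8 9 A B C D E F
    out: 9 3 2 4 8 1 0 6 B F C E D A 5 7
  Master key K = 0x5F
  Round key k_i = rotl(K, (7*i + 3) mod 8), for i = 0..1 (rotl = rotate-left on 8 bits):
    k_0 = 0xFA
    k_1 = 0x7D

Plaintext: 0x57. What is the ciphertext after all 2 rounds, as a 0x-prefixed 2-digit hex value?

0xF5

s_0 = plaintext = 0x57
s_1 = Round(s_0, k_0) = 0x7F
s_2 = Round(s_1, k_1) = 0xF5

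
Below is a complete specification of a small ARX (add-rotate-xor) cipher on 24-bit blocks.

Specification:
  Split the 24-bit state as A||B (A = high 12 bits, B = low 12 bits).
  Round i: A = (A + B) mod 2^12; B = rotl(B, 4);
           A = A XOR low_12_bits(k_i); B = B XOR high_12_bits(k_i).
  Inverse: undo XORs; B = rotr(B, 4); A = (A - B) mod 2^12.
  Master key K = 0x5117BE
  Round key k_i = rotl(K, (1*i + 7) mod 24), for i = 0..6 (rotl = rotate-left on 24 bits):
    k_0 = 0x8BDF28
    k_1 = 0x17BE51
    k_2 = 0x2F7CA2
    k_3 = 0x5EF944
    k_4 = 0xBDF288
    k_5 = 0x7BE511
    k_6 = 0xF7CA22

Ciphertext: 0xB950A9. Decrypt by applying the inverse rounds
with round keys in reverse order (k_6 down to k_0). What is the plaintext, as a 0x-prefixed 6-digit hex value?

0x10282B

s_0 = ciphertext = 0xB950A9
s_1 = InvRound(s_0, k_6) = 0xBBA5FD
s_2 = InvRound(s_1, k_5) = 0xB87324
s_3 = InvRound(s_2, k_4) = 0xD80B8F
s_4 = InvRound(s_3, k_3) = 0x3DE0E6
s_5 = InvRound(s_4, k_2) = 0xE5B121
s_6 = InvRound(s_5, k_1) = 0x605A05
s_7 = InvRound(s_6, k_0) = 0x10282B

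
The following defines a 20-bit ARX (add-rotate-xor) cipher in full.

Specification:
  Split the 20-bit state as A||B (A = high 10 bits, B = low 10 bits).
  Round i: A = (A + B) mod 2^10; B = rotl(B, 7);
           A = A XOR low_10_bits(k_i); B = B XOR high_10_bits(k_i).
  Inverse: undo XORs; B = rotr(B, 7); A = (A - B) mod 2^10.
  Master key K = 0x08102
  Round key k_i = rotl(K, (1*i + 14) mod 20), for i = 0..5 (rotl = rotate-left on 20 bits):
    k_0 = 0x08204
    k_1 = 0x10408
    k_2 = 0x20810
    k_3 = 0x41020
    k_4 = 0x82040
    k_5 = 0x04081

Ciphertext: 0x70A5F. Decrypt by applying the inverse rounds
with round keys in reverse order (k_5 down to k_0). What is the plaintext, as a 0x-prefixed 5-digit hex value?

0xC4B97

s_0 = ciphertext = 0x70A5F
s_1 = InvRound(s_0, k_5) = 0xB1E7C
s_2 = InvRound(s_1, k_4) = 0xB9FA0
s_3 = InvRound(s_2, k_3) = 0x68925
s_4 = InvRound(s_3, k_2) = 0x1DD3B
s_5 = InvRound(s_4, k_1) = 0x2B7D2
s_6 = InvRound(s_5, k_0) = 0xC4B97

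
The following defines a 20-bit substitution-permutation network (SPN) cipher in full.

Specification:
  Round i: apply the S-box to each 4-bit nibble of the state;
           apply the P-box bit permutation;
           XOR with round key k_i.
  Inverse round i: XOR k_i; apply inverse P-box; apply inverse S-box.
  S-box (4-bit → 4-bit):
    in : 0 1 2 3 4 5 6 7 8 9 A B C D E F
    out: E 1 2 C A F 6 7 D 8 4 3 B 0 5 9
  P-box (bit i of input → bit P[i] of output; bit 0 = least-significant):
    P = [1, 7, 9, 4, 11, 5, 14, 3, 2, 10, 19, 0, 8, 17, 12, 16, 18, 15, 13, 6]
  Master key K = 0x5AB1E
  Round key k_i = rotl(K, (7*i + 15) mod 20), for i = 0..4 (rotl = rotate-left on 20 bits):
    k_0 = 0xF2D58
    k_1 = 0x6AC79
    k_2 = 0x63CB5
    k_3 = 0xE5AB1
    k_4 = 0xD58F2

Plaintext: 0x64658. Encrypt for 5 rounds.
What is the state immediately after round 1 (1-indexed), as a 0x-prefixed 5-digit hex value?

s_0 = plaintext = 0x64658
s_1 = Round(s_0, k_0) = 0x4C362
s_2 = Round(s_1, k_1) = 0xD6D98
s_3 = Round(s_2, k_2) = 0x42EAF
s_4 = Round(s_3, k_3) = 0x49AE7
s_5 = Round(s_4, k_4) = 0x49230

0x4C362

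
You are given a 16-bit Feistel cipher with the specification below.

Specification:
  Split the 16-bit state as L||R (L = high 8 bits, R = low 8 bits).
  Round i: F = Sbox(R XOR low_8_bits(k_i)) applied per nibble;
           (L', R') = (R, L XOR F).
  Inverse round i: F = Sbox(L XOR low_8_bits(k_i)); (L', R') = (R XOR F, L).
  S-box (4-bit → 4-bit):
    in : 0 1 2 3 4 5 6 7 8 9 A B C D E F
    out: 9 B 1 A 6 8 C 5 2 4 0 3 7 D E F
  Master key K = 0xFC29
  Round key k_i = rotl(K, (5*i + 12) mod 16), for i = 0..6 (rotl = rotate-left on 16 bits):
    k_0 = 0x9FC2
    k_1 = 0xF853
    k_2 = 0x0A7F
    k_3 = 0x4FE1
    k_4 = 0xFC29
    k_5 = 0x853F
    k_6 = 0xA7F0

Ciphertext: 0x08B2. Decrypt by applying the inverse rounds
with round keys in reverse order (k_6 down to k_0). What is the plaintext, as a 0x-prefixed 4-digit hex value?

0xD9EA

s_0 = ciphertext = 0x08B2
s_1 = InvRound(s_0, k_6) = 0x4008
s_2 = InvRound(s_1, k_5) = 0x5740
s_3 = InvRound(s_2, k_4) = 0x1E57
s_4 = InvRound(s_3, k_3) = 0xA81E
s_5 = InvRound(s_4, k_2) = 0xCBA8
s_6 = InvRound(s_5, k_1) = 0xEACB
s_7 = InvRound(s_6, k_0) = 0xD9EA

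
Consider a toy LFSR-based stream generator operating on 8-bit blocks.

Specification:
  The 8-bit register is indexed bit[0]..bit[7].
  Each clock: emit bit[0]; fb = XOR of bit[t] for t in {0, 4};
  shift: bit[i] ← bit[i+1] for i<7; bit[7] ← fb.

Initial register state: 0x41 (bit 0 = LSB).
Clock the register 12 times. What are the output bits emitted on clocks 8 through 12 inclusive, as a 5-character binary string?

01010

reg_0 = 0x41
clock 1: out=1, reg = 0xA0
clock 2: out=0, reg = 0x50
clock 3: out=0, reg = 0xA8
clock 4: out=0, reg = 0x54
clock 5: out=0, reg = 0xAA
clock 6: out=0, reg = 0x55
clock 7: out=1, reg = 0x2A
clock 8: out=0, reg = 0x15
clock 9: out=1, reg = 0x0A
clock 10: out=0, reg = 0x05
clock 11: out=1, reg = 0x82
clock 12: out=0, reg = 0x41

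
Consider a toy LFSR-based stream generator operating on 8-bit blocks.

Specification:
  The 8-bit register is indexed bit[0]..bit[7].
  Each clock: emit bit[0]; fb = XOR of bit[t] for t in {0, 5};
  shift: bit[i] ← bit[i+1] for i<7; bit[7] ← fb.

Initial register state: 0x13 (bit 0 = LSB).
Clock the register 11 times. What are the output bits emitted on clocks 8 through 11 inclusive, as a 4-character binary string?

reg_0 = 0x13
clock 1: out=1, reg = 0x89
clock 2: out=1, reg = 0xC4
clock 3: out=0, reg = 0x62
clock 4: out=0, reg = 0xB1
clock 5: out=1, reg = 0x58
clock 6: out=0, reg = 0x2C
clock 7: out=0, reg = 0x96
clock 8: out=0, reg = 0x4B
clock 9: out=1, reg = 0xA5
clock 10: out=1, reg = 0x52
clock 11: out=0, reg = 0x29

0110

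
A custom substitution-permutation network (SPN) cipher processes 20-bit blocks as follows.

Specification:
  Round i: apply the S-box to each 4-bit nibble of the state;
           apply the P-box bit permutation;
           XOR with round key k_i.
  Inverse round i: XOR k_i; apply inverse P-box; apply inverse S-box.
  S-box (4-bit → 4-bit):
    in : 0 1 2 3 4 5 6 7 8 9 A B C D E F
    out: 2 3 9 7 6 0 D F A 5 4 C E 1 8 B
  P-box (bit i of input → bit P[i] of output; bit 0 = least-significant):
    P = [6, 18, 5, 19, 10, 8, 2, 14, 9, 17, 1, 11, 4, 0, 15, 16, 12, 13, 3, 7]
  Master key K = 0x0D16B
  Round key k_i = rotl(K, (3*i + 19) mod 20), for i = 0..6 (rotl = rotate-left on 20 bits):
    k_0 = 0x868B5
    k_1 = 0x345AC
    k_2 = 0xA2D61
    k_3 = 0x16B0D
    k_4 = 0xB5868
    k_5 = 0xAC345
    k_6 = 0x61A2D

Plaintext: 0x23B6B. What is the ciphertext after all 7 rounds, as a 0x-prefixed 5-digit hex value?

s_0 = plaintext = 0x23B6B
s_1 = Round(s_0, k_0) = 0x0B402
s_2 = Round(s_1, k_1) = 0x8E4EE
s_3 = Round(s_2, k_2) = 0x14DE3
s_4 = Round(s_3, k_3) = 0x5996C
s_5 = Round(s_4, k_4) = 0x79E5E
s_6 = Round(s_5, k_5) = 0x27BDD
s_7 = Round(s_6, k_6) = 0x786FE

0x786FE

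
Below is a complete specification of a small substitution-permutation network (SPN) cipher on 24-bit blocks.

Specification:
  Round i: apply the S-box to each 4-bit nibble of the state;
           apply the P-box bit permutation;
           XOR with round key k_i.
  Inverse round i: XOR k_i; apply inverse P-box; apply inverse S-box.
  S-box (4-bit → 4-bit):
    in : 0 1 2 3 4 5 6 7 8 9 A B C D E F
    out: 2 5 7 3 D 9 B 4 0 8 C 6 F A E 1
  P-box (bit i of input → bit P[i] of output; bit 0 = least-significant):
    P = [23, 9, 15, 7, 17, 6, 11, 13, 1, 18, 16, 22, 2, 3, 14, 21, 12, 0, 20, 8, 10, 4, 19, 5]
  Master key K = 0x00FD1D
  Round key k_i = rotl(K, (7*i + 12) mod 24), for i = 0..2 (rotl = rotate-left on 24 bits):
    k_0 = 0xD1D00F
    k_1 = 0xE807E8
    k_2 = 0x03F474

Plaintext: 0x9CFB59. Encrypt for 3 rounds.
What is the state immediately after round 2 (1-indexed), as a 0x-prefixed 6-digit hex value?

0xC1FA53

s_0 = plaintext = 0x9CFB59
s_1 = Round(s_0, k_0) = 0xC6E1AA
s_2 = Round(s_1, k_1) = 0xC1FA53
s_3 = Round(s_2, k_2) = 0xD8C240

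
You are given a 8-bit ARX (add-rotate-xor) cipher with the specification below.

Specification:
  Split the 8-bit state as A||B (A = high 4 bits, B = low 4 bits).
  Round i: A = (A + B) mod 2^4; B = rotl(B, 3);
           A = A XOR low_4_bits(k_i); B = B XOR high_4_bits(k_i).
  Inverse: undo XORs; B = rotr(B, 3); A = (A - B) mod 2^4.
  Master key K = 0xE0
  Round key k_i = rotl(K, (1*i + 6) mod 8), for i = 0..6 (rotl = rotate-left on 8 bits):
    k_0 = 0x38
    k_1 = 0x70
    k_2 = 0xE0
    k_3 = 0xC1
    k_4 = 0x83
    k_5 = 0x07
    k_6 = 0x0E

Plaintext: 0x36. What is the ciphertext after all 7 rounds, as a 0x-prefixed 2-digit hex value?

s_0 = plaintext = 0x36
s_1 = Round(s_0, k_0) = 0x10
s_2 = Round(s_1, k_1) = 0x17
s_3 = Round(s_2, k_2) = 0x85
s_4 = Round(s_3, k_3) = 0xC6
s_5 = Round(s_4, k_4) = 0x1B
s_6 = Round(s_5, k_5) = 0xBD
s_7 = Round(s_6, k_6) = 0x6E

0x6E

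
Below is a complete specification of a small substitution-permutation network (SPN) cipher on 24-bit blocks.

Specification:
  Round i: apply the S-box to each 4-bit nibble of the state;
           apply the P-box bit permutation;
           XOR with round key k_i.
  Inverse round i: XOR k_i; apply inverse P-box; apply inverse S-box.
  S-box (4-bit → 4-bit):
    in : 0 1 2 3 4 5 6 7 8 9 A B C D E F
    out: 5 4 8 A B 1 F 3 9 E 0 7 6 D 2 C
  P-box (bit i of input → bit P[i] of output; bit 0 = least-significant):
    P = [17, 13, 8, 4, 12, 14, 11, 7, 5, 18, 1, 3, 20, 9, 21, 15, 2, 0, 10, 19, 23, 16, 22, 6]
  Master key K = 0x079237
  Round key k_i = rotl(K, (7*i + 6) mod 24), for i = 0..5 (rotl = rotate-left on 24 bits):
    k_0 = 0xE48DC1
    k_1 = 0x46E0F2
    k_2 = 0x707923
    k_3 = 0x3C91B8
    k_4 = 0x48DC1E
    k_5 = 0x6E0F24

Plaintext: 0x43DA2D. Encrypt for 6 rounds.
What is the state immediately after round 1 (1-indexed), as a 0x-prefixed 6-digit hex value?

0x5F0C10

s_0 = plaintext = 0x43DA2D
s_1 = Round(s_0, k_0) = 0x5F0C10
s_2 = Round(s_1, k_1) = 0xF8EDF0
s_3 = Round(s_2, k_2) = 0x3A72CD
s_4 = Round(s_3, k_3) = 0x2FDAE0
s_5 = Round(s_4, k_4) = 0x72195E
s_6 = Round(s_5, k_5) = 0xC33F2E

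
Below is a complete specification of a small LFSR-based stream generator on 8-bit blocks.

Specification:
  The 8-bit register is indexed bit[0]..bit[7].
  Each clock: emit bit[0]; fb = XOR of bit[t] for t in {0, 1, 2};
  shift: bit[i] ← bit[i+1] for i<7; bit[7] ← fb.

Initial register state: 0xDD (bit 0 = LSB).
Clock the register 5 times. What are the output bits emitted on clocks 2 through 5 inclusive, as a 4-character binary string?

reg_0 = 0xDD
clock 1: out=1, reg = 0x6E
clock 2: out=0, reg = 0x37
clock 3: out=1, reg = 0x9B
clock 4: out=1, reg = 0x4D
clock 5: out=1, reg = 0x26

0111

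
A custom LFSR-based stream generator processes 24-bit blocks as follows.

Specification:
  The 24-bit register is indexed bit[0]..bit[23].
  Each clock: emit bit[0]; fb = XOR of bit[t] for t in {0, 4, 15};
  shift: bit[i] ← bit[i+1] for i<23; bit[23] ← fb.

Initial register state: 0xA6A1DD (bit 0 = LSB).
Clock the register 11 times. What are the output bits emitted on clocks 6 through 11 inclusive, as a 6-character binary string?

011100

reg_0 = 0xA6A1DD
clock 1: out=1, reg = 0xD350EE
clock 2: out=0, reg = 0x69A877
clock 3: out=1, reg = 0xB4D43B
clock 4: out=1, reg = 0xDA6A1D
clock 5: out=1, reg = 0x6D350E
clock 6: out=0, reg = 0x369A87
clock 7: out=1, reg = 0x1B4D43
clock 8: out=1, reg = 0x8DA6A1
clock 9: out=1, reg = 0x46D350
clock 10: out=0, reg = 0x2369A8
clock 11: out=0, reg = 0x11B4D4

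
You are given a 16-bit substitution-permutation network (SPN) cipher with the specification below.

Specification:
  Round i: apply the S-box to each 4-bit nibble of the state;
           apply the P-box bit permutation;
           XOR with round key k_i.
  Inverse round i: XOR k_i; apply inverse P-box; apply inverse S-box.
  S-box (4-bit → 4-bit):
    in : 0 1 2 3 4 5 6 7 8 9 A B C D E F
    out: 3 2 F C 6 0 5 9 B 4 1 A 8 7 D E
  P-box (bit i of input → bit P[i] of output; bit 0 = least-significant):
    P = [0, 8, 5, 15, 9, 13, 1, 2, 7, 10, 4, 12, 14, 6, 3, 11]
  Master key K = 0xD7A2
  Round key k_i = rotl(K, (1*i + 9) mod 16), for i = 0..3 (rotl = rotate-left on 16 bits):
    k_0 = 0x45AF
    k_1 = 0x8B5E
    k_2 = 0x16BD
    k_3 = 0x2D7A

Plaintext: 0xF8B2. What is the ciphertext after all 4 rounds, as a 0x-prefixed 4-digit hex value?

0x16E4

s_0 = plaintext = 0xF8B2
s_1 = Round(s_0, k_0) = 0xF842
s_2 = Round(s_1, k_1) = 0x36B5
s_3 = Round(s_2, k_2) = 0x3E21
s_4 = Round(s_3, k_3) = 0x16E4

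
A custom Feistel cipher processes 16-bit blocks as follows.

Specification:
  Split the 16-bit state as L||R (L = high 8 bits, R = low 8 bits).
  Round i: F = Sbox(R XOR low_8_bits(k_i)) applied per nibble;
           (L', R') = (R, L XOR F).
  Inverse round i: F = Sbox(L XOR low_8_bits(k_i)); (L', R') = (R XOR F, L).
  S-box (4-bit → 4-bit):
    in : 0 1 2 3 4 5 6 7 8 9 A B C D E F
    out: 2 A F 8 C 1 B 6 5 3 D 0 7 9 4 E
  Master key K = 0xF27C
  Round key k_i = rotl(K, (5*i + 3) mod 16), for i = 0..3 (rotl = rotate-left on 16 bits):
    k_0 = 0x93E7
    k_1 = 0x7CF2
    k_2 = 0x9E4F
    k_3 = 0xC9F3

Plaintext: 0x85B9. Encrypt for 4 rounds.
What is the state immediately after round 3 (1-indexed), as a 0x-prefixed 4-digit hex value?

0x0155

s_0 = plaintext = 0x85B9
s_1 = Round(s_0, k_0) = 0xB991
s_2 = Round(s_1, k_1) = 0x9101
s_3 = Round(s_2, k_2) = 0x0155
s_4 = Round(s_3, k_3) = 0x55DA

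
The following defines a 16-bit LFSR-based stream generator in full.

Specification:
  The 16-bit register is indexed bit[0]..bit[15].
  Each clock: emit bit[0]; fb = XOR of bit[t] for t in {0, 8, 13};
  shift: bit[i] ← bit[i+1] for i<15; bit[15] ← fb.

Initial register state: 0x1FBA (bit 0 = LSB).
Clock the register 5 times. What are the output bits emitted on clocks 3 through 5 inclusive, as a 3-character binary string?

reg_0 = 0x1FBA
clock 1: out=0, reg = 0x8FDD
clock 2: out=1, reg = 0x47EE
clock 3: out=0, reg = 0xA3F7
clock 4: out=1, reg = 0xD1FB
clock 5: out=1, reg = 0x68FD

011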